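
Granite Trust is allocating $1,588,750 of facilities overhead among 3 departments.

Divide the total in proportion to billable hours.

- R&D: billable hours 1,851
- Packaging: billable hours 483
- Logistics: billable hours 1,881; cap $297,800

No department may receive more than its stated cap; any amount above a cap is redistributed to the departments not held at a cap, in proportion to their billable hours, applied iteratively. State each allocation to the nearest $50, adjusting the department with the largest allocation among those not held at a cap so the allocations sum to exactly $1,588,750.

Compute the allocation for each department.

R&D: $1,023,800; Packaging: $267,150; Logistics: $297,800

Combined billable hours = 4,215.
Pro-rata shares before constraints: R&D 697,693.06; Packaging 182,056.05; Logistics 709,000.89.
Held at cap: Logistics ($297,800); residual $1,290,950 reallocated over remaining billable hours 2,334.
Redistributed shares: R&D 1,023,799.68 → $1,023,800; Packaging 267,150.32 → $267,150.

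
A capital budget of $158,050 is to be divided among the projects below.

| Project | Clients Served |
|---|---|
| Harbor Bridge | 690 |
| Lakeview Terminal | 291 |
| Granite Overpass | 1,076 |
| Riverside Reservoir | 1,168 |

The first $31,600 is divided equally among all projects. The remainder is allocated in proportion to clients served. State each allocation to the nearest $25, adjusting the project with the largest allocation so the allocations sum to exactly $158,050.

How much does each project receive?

Equal tier: $31,600 ÷ 4 = $7,900 apiece.
Remainder $126,450 by clients served (total 3,225): Harbor Bridge 27,054.42 → $27,050; Lakeview Terminal 11,409.91 → $11,400; Granite Overpass 42,189.21 → $42,200; Riverside Reservoir 45,796.47 → $45,800.
Totals: Harbor Bridge $7,900 + $27,050 = $34,950; Lakeview Terminal $7,900 + $11,400 = $19,300; Granite Overpass $7,900 + $42,200 = $50,100; Riverside Reservoir $7,900 + $45,800 = $53,700.

Harbor Bridge: $34,950 · Lakeview Terminal: $19,300 · Granite Overpass: $50,100 · Riverside Reservoir: $53,700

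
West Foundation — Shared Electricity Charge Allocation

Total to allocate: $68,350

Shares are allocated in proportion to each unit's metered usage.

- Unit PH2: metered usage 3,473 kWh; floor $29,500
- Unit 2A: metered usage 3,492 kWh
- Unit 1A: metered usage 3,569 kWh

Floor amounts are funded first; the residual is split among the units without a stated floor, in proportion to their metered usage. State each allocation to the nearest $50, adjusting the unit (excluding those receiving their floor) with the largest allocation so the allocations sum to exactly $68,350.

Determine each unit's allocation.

Unit PH2: $29,500; Unit 2A: $19,200; Unit 1A: $19,650

Guaranteed amounts: Unit PH2 $29,500. Residual $38,850.
Residual split over remaining metered usage 7,061: Unit 2A 19,213.17 → $19,200; Unit 1A 19,636.83 → $19,650.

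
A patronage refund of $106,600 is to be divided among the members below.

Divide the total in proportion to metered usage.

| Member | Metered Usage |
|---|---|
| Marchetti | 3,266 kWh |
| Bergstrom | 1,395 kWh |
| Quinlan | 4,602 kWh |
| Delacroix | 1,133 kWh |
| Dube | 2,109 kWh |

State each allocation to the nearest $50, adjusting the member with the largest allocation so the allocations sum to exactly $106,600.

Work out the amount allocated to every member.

Marchetti: $27,850; Bergstrom: $11,900; Quinlan: $39,200; Delacroix: $9,650; Dube: $18,000

Total metered usage = 12,505.
Proportional shares: Marchetti 3,266/12,505 × $106,600 = 27,841.31; Bergstrom 1,395/12,505 × $106,600 = 11,891.80; Quinlan 4,602/12,505 × $106,600 = 39,230.16; Delacroix 1,133/12,505 × $106,600 = 9,658.36; Dube 2,109/12,505 × $106,600 = 17,978.36.
After rounding ($50): Marchetti $27,850; Bergstrom $11,900; Quinlan $39,250; Delacroix $9,650; Dube $18,000. Sum = $106,650.
Difference $106,600 − $106,650 = −$50 applied to largest allocation (Quinlan): Quinlan becomes $39,200.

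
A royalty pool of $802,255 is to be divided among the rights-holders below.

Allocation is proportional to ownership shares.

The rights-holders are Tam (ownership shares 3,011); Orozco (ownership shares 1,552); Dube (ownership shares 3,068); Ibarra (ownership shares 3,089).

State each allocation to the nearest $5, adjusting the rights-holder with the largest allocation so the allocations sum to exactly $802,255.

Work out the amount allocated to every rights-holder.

Sum of ownership shares: 10,720.
Proportional shares: Tam 3,011/10,720 × $802,255 = 225,334.87; Orozco 1,552/10,720 × $802,255 = 116,147.37; Dube 3,068/10,720 × $802,255 = 229,600.59; Ibarra 3,089/10,720 × $802,255 = 231,172.17.
After rounding ($5): Tam $225,335; Orozco $116,145; Dube $229,600; Ibarra $231,170. Sum = $802,250.
Difference $802,255 − $802,250 = +$5 applied to largest allocation (Ibarra): Ibarra becomes $231,175.

Tam: $225,335 · Orozco: $116,145 · Dube: $229,600 · Ibarra: $231,175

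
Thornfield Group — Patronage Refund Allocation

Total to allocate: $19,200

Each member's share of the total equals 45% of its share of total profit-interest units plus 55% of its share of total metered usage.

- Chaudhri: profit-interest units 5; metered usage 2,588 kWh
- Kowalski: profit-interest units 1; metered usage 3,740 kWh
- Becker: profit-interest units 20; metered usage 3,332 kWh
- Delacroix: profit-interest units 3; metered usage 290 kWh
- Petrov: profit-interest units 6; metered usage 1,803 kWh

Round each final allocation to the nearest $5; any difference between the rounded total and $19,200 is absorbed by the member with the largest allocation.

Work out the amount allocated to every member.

Chaudhri: $3,560 | Kowalski: $3,605 | Becker: $7,935 | Delacroix: $1,000 | Petrov: $3,100

Totals — profit-interest units 35, metered usage 11,753.
Blended shares (45% profit-interest units + 55% metered usage): Chaudhri 0.1854; Kowalski 0.1879; Becker 0.4131; Delacroix 0.0521; Petrov 0.1615.
Proportional shares: Chaudhri 3,559.59; Kowalski 3,607.22; Becker 7,930.92; Delacroix 1,001.13; Petrov 3,101.13.
Rounded to nearest $5: Chaudhri $3,560; Kowalski $3,605; Becker $7,930; Delacroix $1,000; Petrov $3,100. Sum = $19,195.
Difference $19,200 − $19,195 = +$5 applied to largest allocation (Becker): Becker becomes $7,935.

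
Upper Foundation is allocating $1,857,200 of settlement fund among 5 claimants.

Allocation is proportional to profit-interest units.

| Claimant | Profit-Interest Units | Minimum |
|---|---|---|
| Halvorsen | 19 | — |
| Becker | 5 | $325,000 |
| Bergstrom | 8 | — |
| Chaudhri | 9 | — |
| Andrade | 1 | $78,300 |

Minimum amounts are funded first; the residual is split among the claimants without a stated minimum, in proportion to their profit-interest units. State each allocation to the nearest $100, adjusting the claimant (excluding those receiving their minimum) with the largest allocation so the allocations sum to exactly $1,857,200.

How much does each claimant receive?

Fund the minimums — Becker $325,000; Andrade $78,300. Residual $1,453,900.
Residual split over remaining profit-interest units 36: Halvorsen 767,336.11 → $767,300; Bergstrom 323,088.89 → $323,100; Chaudhri 363,475.00 → $363,500.

Halvorsen: $767,300 · Becker: $325,000 · Bergstrom: $323,100 · Chaudhri: $363,500 · Andrade: $78,300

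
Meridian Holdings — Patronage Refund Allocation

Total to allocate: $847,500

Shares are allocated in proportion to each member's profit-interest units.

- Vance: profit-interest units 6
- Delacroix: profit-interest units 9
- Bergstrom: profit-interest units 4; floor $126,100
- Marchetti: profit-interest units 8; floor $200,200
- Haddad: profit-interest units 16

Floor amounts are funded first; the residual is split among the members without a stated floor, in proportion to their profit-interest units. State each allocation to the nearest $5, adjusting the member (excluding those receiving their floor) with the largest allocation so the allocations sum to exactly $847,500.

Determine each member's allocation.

Guaranteed amounts: Bergstrom $126,100; Marchetti $200,200. Remaining pool $521,200.
Remaining pool split over remaining profit-interest units 31: Vance 100,877.42 → $100,875; Delacroix 151,316.13 → $151,315; Haddad 269,006.45 → $269,005.
Rounding difference +$5 applied to Haddad → $269,010.

Vance: $100,875; Delacroix: $151,315; Bergstrom: $126,100; Marchetti: $200,200; Haddad: $269,010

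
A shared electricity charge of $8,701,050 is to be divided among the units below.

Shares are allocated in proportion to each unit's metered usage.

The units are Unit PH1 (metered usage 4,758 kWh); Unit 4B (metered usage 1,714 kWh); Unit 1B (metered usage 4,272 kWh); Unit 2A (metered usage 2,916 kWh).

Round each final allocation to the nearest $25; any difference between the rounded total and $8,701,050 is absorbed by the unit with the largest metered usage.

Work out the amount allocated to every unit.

Total metered usage = 13,660.
Unrounded shares: Unit PH1 4,758/13,660 × $8,701,050 = 3,030,717.12; Unit 4B 1,714/13,660 × $8,701,050 = 1,091,771.57; Unit 1B 4,272/13,660 × $8,701,050 = 2,721,148.29; Unit 2A 2,916/13,660 × $8,701,050 = 1,857,413.02.
At nearest $25: Unit PH1 $3,030,725; Unit 4B $1,091,775; Unit 1B $2,721,150; Unit 2A $1,857,425. Sum = $8,701,075.
Difference $8,701,050 − $8,701,075 = −$25 applied to largest metered usage (Unit PH1): Unit PH1 becomes $3,030,700.

Unit PH1: $3,030,700 · Unit 4B: $1,091,775 · Unit 1B: $2,721,150 · Unit 2A: $1,857,425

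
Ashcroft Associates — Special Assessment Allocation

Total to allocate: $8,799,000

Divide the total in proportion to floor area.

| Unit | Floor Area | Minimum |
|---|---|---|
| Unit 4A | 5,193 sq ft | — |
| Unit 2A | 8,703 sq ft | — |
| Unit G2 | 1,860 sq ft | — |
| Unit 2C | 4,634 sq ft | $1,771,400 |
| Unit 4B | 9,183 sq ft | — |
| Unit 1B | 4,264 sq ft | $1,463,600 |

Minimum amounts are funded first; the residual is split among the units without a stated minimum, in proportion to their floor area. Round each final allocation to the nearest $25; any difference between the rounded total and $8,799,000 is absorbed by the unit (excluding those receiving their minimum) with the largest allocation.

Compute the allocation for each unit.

Unit 4A: $1,158,575; Unit 2A: $1,941,675; Unit G2: $414,975; Unit 2C: $1,771,400; Unit 4B: $2,048,775; Unit 1B: $1,463,600

Minimums first: Unit 2C $1,771,400; Unit 1B $1,463,600. Residual $5,564,000.
Residual split over remaining floor area 24,939: Unit 4A 1,158,581.02 → $1,158,575; Unit 2A 1,941,677.37 → $1,941,675; Unit G2 414,974.14 → $414,975; Unit 4B 2,048,767.47 → $2,048,775.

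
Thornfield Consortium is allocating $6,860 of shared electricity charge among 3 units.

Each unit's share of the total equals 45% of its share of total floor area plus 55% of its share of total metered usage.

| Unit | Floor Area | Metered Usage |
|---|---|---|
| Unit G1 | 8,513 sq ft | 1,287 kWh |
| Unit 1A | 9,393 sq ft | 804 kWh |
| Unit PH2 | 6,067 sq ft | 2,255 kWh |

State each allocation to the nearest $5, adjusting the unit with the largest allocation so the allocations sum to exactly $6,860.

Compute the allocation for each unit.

Totals — floor area 23,973, metered usage 4,346.
Combined weights (45% floor area + 55% metered usage): Unit G1 0.3227; Unit 1A 0.2781; Unit PH2 0.3993.
Unrounded shares: Unit G1 2,213.53; Unit 1A 1,907.53; Unit PH2 2,738.94.
After rounding ($5): Unit G1 $2,215; Unit 1A $1,910; Unit PH2 $2,740. Sum = $6,865.
Difference $6,860 − $6,865 = −$5 applied to largest allocation (Unit PH2): Unit PH2 becomes $2,735.

Unit G1: $2,215 | Unit 1A: $1,910 | Unit PH2: $2,735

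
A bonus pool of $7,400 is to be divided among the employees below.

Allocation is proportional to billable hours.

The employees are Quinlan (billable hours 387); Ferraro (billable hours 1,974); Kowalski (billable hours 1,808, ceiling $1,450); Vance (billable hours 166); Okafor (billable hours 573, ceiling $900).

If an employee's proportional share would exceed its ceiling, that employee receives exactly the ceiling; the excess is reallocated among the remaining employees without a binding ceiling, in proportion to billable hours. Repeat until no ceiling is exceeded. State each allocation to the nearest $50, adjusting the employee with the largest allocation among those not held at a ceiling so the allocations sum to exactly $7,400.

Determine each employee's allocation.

Quinlan: $750 | Ferraro: $3,950 | Kowalski: $1,450 | Vance: $350 | Okafor: $900

Sum of billable hours: 4,908.
Unconstrained shares: Quinlan 583.50; Ferraro 2,976.28; Kowalski 2,726.00; Vance 250.29; Okafor 863.94.
Cap binds for Kowalski ($1,450); remaining pool $5,950 reallocated over remaining billable hours 3,100.
Cap binds for Okafor ($900); remaining pool $5,050 reallocated over remaining billable hours 2,527.
Remaining shares: Quinlan 773.39 → $750; Ferraro 3,944.88 → $3,950; Vance 331.74 → $350.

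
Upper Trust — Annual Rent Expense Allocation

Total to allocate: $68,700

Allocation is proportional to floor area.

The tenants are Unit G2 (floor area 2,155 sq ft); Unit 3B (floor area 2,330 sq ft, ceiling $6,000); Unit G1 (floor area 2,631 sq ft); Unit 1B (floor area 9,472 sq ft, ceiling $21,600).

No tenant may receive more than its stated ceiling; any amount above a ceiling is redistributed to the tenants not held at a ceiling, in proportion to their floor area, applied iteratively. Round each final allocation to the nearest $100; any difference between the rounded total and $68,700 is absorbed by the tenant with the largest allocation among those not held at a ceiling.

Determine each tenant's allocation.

Combined floor area = 16,588.
Pro-rata shares before constraints: Unit G2 8,925.04; Unit 3B 9,649.81; Unit G1 10,896.41; Unit 1B 39,228.74.
Cap binds for Unit 3B ($6,000), Unit 1B ($21,600); balance $41,100 reallocated over remaining floor area 4,786.
Shares after redistribution: Unit G2 18,506.16 → $18,500; Unit G1 22,593.84 → $22,600.

Unit G2: $18,500 | Unit 3B: $6,000 | Unit G1: $22,600 | Unit 1B: $21,600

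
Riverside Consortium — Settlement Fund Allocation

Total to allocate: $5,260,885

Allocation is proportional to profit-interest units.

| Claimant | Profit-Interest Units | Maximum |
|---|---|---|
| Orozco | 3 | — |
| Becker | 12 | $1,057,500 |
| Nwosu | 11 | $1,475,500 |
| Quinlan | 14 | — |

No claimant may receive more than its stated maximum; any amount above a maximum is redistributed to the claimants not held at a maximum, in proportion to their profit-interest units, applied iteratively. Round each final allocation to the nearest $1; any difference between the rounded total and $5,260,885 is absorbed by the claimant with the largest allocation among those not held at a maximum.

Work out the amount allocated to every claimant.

Orozco: $481,391 · Becker: $1,057,500 · Nwosu: $1,475,500 · Quinlan: $2,246,494

Combined profit-interest units = 40.
Proportional shares (ignoring caps): Orozco 394,566.38; Becker 1,578,265.50; Nwosu 1,446,743.38; Quinlan 1,841,309.75.
Capped: Becker ($1,057,500); remaining pool $4,203,385 reallocated over remaining profit-interest units 28.
Capped: Nwosu ($1,475,500); remaining pool $2,727,885 reallocated over remaining profit-interest units 17.
Shares after redistribution: Orozco 481,391.47 → $481,391; Quinlan 2,246,493.53 → $2,246,494.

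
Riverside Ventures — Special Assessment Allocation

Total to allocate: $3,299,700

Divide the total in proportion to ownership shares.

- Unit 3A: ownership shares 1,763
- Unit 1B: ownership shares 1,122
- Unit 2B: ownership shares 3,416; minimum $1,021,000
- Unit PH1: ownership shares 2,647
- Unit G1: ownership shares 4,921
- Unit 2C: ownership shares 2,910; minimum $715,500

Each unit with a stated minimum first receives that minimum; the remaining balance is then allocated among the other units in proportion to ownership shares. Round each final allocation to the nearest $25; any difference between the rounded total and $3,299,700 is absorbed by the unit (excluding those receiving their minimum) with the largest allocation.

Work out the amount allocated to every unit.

Fund the minimums — Unit 2B $1,021,000; Unit 2C $715,500. Remaining pool $1,563,200.
Remaining pool split over remaining ownership shares 10,453: Unit 3A 263,648.87 → $263,650; Unit 1B 167,790.15 → $167,800; Unit PH1 395,847.16 → $395,850; Unit G1 735,913.82 → $735,925.
Rounding difference −$25 applied to Unit G1 → $735,900.

Unit 3A: $263,650 · Unit 1B: $167,800 · Unit 2B: $1,021,000 · Unit PH1: $395,850 · Unit G1: $735,900 · Unit 2C: $715,500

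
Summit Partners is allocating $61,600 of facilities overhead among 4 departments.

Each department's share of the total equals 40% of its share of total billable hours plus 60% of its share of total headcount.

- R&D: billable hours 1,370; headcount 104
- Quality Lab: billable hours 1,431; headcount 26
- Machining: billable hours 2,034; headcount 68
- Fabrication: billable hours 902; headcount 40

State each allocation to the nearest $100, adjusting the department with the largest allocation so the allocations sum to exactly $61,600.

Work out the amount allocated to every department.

Totals — billable hours 5,737, headcount 238.
Blended shares (40% billable hours + 60% headcount): R&D 0.3577; Quality Lab 0.1653; Machining 0.3132; Fabrication 0.1637.
Proportional shares: R&D 22,034.64; Quality Lab 10,183.69; Machining 19,295.88; Fabrication 10,085.79.
After rounding ($100): R&D $22,000; Quality Lab $10,200; Machining $19,300; Fabrication $10,100. Sum = $61,600.
Rounded total matches; no reconciliation needed.

R&D: $22,000 · Quality Lab: $10,200 · Machining: $19,300 · Fabrication: $10,100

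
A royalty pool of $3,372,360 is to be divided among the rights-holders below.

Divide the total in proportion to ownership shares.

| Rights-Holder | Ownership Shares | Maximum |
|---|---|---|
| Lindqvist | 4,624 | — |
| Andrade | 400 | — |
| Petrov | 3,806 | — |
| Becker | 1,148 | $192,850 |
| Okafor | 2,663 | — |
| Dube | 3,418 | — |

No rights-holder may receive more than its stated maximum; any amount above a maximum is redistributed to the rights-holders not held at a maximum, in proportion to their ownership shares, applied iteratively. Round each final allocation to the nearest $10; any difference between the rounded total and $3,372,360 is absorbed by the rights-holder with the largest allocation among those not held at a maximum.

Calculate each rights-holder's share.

Combined ownership shares = 16,059.
Proportional shares (ignoring caps): Lindqvist 971,031.36; Andrade 83,999.25; Petrov 799,252.89; Becker 241,077.86; Okafor 559,225.03; Dube 717,773.61.
Cap binds for Becker ($192,850); residual $3,179,510 reallocated over remaining ownership shares 14,911.
Remaining shares: Lindqvist 985,987.14 → $985,990; Andrade 85,293.01 → $85,290; Petrov 811,562.94 → $811,560; Okafor 567,838.18 → $567,840; Dube 728,828.73 → $728,830.

Lindqvist: $985,990 | Andrade: $85,290 | Petrov: $811,560 | Becker: $192,850 | Okafor: $567,840 | Dube: $728,830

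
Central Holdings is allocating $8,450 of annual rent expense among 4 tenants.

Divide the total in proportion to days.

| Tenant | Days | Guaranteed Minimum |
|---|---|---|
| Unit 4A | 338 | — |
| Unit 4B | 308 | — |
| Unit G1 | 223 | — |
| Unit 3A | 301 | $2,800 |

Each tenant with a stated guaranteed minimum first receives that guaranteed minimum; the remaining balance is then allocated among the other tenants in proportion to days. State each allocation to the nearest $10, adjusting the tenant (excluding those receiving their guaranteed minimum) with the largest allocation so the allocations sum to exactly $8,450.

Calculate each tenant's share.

Unit 4A: $2,200; Unit 4B: $2,000; Unit G1: $1,450; Unit 3A: $2,800

Fund the minimums — Unit 3A $2,800. Remaining pool $5,650.
Remaining pool split over remaining days 869: Unit 4A 2,197.58 → $2,200; Unit 4B 2,002.53 → $2,000; Unit G1 1,449.88 → $1,450.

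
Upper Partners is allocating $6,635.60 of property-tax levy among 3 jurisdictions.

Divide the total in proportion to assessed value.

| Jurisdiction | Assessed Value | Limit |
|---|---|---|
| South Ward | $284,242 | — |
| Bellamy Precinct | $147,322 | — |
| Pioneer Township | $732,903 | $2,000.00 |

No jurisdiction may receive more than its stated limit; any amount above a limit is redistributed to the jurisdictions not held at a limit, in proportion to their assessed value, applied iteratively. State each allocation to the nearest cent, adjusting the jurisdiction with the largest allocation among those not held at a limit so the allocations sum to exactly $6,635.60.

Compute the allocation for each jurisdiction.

South Ward: $3,053.16 | Bellamy Precinct: $1,582.44 | Pioneer Township: $2,000.00

Sum of assessed value: 1,164,467.
Proportional shares (ignoring caps): South Ward 1,619.7249; Bellamy Precinct 839.4998; Pioneer Township 4,176.3752.
Capped: Pioneer Township ($2,000.00); remaining pool $4,635.60 reallocated over remaining assessed value 431,564.
Redistributed shares: South Ward 3,053.1560 → $3,053.16; Bellamy Precinct 1,582.4440 → $1,582.44.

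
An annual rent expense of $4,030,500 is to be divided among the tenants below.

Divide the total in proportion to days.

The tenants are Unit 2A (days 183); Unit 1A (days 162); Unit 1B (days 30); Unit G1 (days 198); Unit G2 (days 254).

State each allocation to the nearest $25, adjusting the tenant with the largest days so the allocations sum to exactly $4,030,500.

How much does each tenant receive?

Unit 2A: $891,875 | Unit 1A: $789,525 | Unit 1B: $146,200 | Unit G1: $964,975 | Unit G2: $1,237,925

Total days = 827.
Raw shares: Unit 2A 183/827 × $4,030,500 = 891,876.06; Unit 1A 162/827 × $4,030,500 = 789,529.63; Unit 1B 30/827 × $4,030,500 = 146,209.19; Unit G1 198/827 × $4,030,500 = 964,980.65; Unit G2 254/827 × $4,030,500 = 1,237,904.47.
After rounding ($25): Unit 2A $891,875; Unit 1A $789,525; Unit 1B $146,200; Unit G1 $964,975; Unit G2 $1,237,900. Sum = $4,030,475.
Difference $4,030,500 − $4,030,475 = +$25 applied to largest days (Unit G2): Unit G2 becomes $1,237,925.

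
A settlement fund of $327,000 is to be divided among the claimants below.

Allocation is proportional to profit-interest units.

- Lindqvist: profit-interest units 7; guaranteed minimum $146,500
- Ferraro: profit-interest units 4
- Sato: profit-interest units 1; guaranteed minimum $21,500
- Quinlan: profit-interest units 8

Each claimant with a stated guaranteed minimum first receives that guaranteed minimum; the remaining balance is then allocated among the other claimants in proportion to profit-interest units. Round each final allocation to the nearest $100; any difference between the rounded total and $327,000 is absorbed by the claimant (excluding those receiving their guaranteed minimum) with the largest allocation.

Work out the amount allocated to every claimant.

Fund the minimums — Lindqvist $146,500; Sato $21,500. Remaining pool $159,000.
Remaining pool split over remaining profit-interest units 12: Ferraro 53,000.00 → $53,000; Quinlan 106,000.00 → $106,000.

Lindqvist: $146,500 · Ferraro: $53,000 · Sato: $21,500 · Quinlan: $106,000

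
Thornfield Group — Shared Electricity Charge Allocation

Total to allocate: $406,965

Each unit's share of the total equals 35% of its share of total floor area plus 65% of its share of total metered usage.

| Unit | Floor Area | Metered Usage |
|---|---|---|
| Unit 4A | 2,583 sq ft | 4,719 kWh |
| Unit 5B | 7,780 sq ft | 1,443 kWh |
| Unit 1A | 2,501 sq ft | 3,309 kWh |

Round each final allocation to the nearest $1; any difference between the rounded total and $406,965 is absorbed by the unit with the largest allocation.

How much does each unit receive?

Totals — floor area 12,864, metered usage 9,471.
Combined weights (35% floor area + 65% metered usage): Unit 4A 0.3941; Unit 5B 0.3107; Unit 1A 0.2951.
Raw shares: Unit 4A 160,403.27; Unit 5B 126,448.05; Unit 1A 120,113.68.
After rounding ($1): Unit 4A $160,403; Unit 5B $126,448; Unit 1A $120,114. Sum = $406,965.
Rounded total matches; no reconciliation needed.

Unit 4A: $160,403 · Unit 5B: $126,448 · Unit 1A: $120,114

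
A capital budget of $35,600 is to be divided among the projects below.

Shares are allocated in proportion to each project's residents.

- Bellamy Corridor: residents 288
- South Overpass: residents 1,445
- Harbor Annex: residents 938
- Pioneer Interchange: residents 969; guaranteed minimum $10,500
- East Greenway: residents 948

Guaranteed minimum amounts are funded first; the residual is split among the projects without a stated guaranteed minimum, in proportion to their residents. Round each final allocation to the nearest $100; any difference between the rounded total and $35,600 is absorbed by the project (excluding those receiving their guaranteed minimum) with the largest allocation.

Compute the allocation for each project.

Bellamy Corridor: $2,000 | South Overpass: $10,000 | Harbor Annex: $6,500 | Pioneer Interchange: $10,500 | East Greenway: $6,600

Guaranteed amounts: Pioneer Interchange $10,500. Balance $25,100.
Balance split over remaining residents 3,619: Bellamy Corridor 1,997.46 → $2,000; South Overpass 10,021.97 → $10,000; Harbor Annex 6,505.61 → $6,500; East Greenway 6,574.97 → $6,600.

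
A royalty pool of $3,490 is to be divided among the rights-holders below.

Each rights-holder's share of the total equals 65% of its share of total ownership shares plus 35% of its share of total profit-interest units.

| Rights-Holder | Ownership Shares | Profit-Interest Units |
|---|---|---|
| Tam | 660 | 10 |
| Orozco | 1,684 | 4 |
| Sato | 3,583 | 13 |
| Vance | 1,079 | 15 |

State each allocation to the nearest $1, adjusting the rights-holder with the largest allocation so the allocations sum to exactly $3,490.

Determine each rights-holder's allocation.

Ownership shares total 7,006; profit-interest units total 42.
Composite weights (65% ownership shares + 35% profit-interest units): Tam 0.1446; Orozco 0.1896; Sato 0.4408; Vance 0.2251.
Unrounded shares: Tam 504.54; Orozco 661.60; Sato 1,538.24; Vance 785.62.
After rounding ($1): Tam $505; Orozco $662; Sato $1,538; Vance $786. Sum = $3,491.
Difference $3,490 − $3,491 = −$1 applied to largest allocation (Sato): Sato becomes $1,537.

Tam: $505; Orozco: $662; Sato: $1,537; Vance: $786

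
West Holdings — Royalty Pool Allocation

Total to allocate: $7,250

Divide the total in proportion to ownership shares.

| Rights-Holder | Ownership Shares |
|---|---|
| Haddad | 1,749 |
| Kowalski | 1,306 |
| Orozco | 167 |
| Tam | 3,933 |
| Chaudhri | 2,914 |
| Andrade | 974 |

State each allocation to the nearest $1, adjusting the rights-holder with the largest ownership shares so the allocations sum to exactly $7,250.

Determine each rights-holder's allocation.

Haddad: $1,148; Kowalski: $857; Orozco: $110; Tam: $2,583; Chaudhri: $1,913; Andrade: $639

Combined ownership shares = 11,043.
Pro-rata amounts: Haddad 1,749/11,043 × $7,250 = 1,148.26; Kowalski 1,306/11,043 × $7,250 = 857.42; Orozco 167/11,043 × $7,250 = 109.64; Tam 3,933/11,043 × $7,250 = 2,582.11; Chaudhri 2,914/11,043 × $7,250 = 1,913.11; Andrade 974/11,043 × $7,250 = 639.45.
Rounded to nearest $1: Haddad $1,148; Kowalski $857; Orozco $110; Tam $2,582; Chaudhri $1,913; Andrade $639. Sum = $7,249.
Difference $7,250 − $7,249 = +$1 applied to largest ownership shares (Tam): Tam becomes $2,583.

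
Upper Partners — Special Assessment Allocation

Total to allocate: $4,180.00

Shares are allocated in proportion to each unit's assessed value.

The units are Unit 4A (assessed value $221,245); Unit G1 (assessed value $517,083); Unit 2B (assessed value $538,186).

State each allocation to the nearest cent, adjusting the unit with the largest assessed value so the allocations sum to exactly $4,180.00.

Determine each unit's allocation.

Unit 4A: $724.48 · Unit G1: $1,693.21 · Unit 2B: $1,762.31

Combined assessed value = 221,245 + 517,083 + 538,186 = 1,276,514.
Unrounded shares: Unit 4A 724.4763; Unit G1 1,693.2105; Unit 2B 1,762.3132.
After rounding (cent): Unit 4A $724.48; Unit G1 $1,693.21; Unit 2B $1,762.31. Sum = $4,180.00.
No rounding difference to absorb.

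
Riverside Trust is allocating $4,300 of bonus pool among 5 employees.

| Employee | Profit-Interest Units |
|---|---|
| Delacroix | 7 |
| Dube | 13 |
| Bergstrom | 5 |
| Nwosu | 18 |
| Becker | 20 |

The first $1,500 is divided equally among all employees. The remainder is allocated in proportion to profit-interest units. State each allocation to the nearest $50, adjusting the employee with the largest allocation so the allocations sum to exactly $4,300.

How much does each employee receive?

Delacroix: $600 | Dube: $900 | Bergstrom: $500 | Nwosu: $1,100 | Becker: $1,200

$1,500 shared equally gives $300 per employee.
Remainder $2,800 by profit-interest units (total 63): Delacroix 311.11 → $300; Dube 577.78 → $600; Bergstrom 222.22 → $200; Nwosu 800.00 → $800; Becker 888.89 → $900.
Totals: Delacroix $300 + $300 = $600; Dube $300 + $600 = $900; Bergstrom $300 + $200 = $500; Nwosu $300 + $800 = $1,100; Becker $300 + $900 = $1,200.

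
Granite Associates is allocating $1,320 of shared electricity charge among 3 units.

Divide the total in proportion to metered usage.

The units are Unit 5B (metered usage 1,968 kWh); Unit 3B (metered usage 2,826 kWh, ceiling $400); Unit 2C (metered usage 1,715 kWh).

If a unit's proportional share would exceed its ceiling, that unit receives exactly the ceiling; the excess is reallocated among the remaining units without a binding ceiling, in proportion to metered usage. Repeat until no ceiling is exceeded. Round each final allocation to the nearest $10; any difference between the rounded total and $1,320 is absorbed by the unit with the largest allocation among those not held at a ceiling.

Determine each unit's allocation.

Sum of metered usage: 6,509.
Proportional shares (ignoring caps): Unit 5B 399.10; Unit 3B 573.10; Unit 2C 347.80.
Cap binds for Unit 3B ($400); residual $920 reallocated over remaining metered usage 3,683.
Redistributed shares: Unit 5B 491.60 → $490; Unit 2C 428.40 → $430.

Unit 5B: $490 | Unit 3B: $400 | Unit 2C: $430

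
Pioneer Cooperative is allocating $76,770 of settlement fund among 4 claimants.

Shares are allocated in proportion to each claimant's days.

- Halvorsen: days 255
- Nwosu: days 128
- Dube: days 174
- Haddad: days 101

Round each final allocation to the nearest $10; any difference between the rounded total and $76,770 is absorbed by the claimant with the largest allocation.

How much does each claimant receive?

Halvorsen: $29,760 · Nwosu: $14,930 · Dube: $20,300 · Haddad: $11,780

Total days = 658.
Unrounded shares: Halvorsen 255/658 × $76,770 = 29,751.29; Nwosu 128/658 × $76,770 = 14,933.98; Dube 174/658 × $76,770 = 20,300.88; Haddad 101/658 × $76,770 = 11,783.84.
At nearest $10: Halvorsen $29,750; Nwosu $14,930; Dube $20,300; Haddad $11,780. Sum = $76,760.
Difference $76,770 − $76,760 = +$10 applied to largest allocation (Halvorsen): Halvorsen becomes $29,760.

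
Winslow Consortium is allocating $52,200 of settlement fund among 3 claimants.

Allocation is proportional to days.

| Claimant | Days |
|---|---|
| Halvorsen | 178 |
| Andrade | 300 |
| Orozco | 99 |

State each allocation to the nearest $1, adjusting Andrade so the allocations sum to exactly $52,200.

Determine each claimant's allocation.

Halvorsen: $16,103 | Andrade: $27,141 | Orozco: $8,956

Combined days = 577.
Raw shares: Halvorsen 178/577 × $52,200 = 16,103.29; Andrade 300/577 × $52,200 = 27,140.38; Orozco 99/577 × $52,200 = 8,956.33.
At nearest $1: Halvorsen $16,103; Andrade $27,140; Orozco $8,956. Sum = $52,199.
Difference $52,200 − $52,199 = +$1 applied to Andrade: Andrade becomes $27,141.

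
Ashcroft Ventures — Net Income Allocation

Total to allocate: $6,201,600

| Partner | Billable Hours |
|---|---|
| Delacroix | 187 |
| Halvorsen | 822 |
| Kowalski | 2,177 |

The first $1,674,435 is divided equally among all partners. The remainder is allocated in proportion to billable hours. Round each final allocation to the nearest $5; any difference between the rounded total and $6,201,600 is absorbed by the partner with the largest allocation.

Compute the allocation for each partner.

Equal tier: $1,674,435 ÷ 3 = $558,145 apiece.
Remainder $4,527,165 by billable hours (total 3,186): Delacroix 265,718.72 → $265,720; Halvorsen 1,168,025.62 → $1,168,025; Kowalski 3,093,420.65 → $3,093,420.
Totals: Delacroix $558,145 + $265,720 = $823,865; Halvorsen $558,145 + $1,168,025 = $1,726,170; Kowalski $558,145 + $3,093,420 = $3,651,565.

Delacroix: $823,865 | Halvorsen: $1,726,170 | Kowalski: $3,651,565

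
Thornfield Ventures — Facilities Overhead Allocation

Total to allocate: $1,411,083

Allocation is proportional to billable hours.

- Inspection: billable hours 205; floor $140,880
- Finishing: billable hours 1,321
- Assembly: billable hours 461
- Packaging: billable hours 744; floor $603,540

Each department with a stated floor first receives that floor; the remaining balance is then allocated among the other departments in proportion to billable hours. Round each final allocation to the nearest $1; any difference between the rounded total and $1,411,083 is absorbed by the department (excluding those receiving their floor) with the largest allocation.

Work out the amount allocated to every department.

Inspection: $140,880; Finishing: $494,199; Assembly: $172,464; Packaging: $603,540

Guaranteed amounts: Inspection $140,880; Packaging $603,540. Balance $666,663.
Balance split over remaining billable hours 1,782: Finishing 494,198.55 → $494,199; Assembly 172,464.45 → $172,464.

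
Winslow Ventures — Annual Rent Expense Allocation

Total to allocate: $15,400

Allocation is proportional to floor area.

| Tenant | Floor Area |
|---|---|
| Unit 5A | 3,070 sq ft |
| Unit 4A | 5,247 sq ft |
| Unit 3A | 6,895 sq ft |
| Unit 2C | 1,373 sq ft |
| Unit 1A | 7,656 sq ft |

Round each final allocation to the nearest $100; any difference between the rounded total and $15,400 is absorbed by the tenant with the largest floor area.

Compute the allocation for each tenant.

Total floor area = 3,070 + 5,247 + 6,895 + 1,373 + 7,656 = 24,241.
Unrounded shares: Unit 5A 1,950.33; Unit 4A 3,333.35; Unit 3A 4,380.31; Unit 2C 872.25; Unit 1A 4,863.76.
At nearest $100: Unit 5A $2,000; Unit 4A $3,300; Unit 3A $4,400; Unit 2C $900; Unit 1A $4,900. Sum = $15,500.
Difference $15,400 − $15,500 = −$100 applied to largest floor area (Unit 1A): Unit 1A becomes $4,800.

Unit 5A: $2,000 | Unit 4A: $3,300 | Unit 3A: $4,400 | Unit 2C: $900 | Unit 1A: $4,800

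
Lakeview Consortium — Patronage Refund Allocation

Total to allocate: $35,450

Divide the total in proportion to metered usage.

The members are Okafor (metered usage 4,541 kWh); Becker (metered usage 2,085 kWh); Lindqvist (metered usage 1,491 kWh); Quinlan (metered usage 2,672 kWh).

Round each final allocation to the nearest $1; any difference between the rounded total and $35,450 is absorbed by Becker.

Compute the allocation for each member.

Combined metered usage = 10,789.
Raw shares: Okafor 4,541/10,789 × $35,450 = 14,920.61; Becker 2,085/10,789 × $35,450 = 6,850.80; Lindqvist 1,491/10,789 × $35,450 = 4,899.06; Quinlan 2,672/10,789 × $35,450 = 8,779.53.
Rounded to nearest $1: Okafor $14,921; Becker $6,851; Lindqvist $4,899; Quinlan $8,780. Sum = $35,451.
Difference $35,450 − $35,451 = −$1 applied to Becker: Becker becomes $6,850.

Okafor: $14,921; Becker: $6,850; Lindqvist: $4,899; Quinlan: $8,780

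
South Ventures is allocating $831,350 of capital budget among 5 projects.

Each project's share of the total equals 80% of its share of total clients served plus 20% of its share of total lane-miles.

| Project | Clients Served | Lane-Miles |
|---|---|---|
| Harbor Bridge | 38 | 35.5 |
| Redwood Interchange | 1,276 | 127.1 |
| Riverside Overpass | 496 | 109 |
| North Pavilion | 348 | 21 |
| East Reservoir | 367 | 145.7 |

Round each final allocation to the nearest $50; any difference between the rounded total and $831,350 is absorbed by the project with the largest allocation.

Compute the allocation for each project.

Harbor Bridge: $23,500; Redwood Interchange: $384,250; Riverside Overpass: $172,000; North Pavilion: $99,650; East Reservoir: $151,950

Totals — clients served 2,525, lane-miles 438.3.
Combined weights (80% clients served + 20% lane-miles): Harbor Bridge 0.0282; Redwood Interchange 0.4623; Riverside Overpass 0.2069; North Pavilion 0.1198; East Reservoir 0.1828.
Proportional shares: Harbor Bridge 23,476.12; Redwood Interchange 384,311.52; Riverside Overpass 171,994.79; North Pavilion 99,628.90; East Reservoir 151,938.67.
After rounding ($50): Harbor Bridge $23,500; Redwood Interchange $384,300; Riverside Overpass $172,000; North Pavilion $99,650; East Reservoir $151,950. Sum = $831,400.
Difference $831,350 − $831,400 = −$50 applied to largest allocation (Redwood Interchange): Redwood Interchange becomes $384,250.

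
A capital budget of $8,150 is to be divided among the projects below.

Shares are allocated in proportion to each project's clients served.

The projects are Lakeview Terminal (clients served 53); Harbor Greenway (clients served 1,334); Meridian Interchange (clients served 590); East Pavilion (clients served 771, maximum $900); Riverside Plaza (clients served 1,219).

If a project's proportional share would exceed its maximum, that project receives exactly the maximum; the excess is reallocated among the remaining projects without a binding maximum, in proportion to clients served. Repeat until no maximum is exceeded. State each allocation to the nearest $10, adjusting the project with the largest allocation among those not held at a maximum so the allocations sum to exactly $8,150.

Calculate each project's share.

Total clients served = 3,967.
Pro-rata shares before constraints: Lakeview Terminal 108.89; Harbor Greenway 2,740.64; Meridian Interchange 1,212.13; East Pavilion 1,583.98; Riverside Plaza 2,504.37.
Capped: East Pavilion ($900); remaining pool $7,250 reallocated over remaining clients served 3,196.
Redistributed shares: Lakeview Terminal 120.23 → $120; Harbor Greenway 3,026.13 → $3,030; Meridian Interchange 1,338.39 → $1,340; Riverside Plaza 2,765.25 → $2,770.
Rounding difference −$10 applied to Harbor Greenway → $3,020.

Lakeview Terminal: $120; Harbor Greenway: $3,020; Meridian Interchange: $1,340; East Pavilion: $900; Riverside Plaza: $2,770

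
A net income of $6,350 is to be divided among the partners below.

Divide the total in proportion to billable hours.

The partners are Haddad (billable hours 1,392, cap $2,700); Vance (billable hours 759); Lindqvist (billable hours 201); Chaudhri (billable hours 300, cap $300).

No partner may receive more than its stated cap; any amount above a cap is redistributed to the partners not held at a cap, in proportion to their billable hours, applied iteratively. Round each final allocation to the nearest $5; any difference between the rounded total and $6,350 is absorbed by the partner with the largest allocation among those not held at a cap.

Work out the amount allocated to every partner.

Combined billable hours = 2,652.
Pro-rata shares before constraints: Haddad 3,333.03; Vance 1,817.36; Lindqvist 481.28; Chaudhri 718.33.
Capped: Haddad ($2,700), Chaudhri ($300); residual $3,350 reallocated over remaining billable hours 960.
Redistributed shares: Vance 2,648.59 → $2,650; Lindqvist 701.41 → $700.

Haddad: $2,700; Vance: $2,650; Lindqvist: $700; Chaudhri: $300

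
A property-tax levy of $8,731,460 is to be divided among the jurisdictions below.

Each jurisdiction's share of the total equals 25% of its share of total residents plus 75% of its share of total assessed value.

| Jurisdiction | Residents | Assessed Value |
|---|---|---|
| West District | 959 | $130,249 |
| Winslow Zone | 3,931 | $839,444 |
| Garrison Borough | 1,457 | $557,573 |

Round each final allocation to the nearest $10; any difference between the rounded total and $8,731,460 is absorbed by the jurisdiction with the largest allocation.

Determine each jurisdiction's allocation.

West District: $888,300 | Winslow Zone: $4,951,310 | Garrison Borough: $2,891,850

Residents total 6,347; assessed value total 1,527,266.
Combined weights (25% residents + 75% assessed value): West District 0.1017; Winslow Zone 0.5671; Garrison Borough 0.3312.
Pro-rata amounts: West District 888,300.28; Winslow Zone 4,951,311.57; Garrison Borough 2,891,848.14.
After rounding ($10): West District $888,300; Winslow Zone $4,951,310; Garrison Borough $2,891,850. Sum = $8,731,460.
Sum already equals the total — no adjustment.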